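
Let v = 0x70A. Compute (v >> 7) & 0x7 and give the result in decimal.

v = 00011100001010
Shift right by 7: 0001110
Mask low 3 bits: 110 = 6

6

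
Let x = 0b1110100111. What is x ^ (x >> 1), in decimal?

x = 1110100111 = 935
x>>1 = 0111010011
XOR  = 1001110100 = 628
(x ^ (x >> 1) gives the standard binary-reflected Gray code of x.)

628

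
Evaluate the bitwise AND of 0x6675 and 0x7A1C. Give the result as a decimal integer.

25108

0x6675 = 110011001110101
0x7A1C = 111101000011100
AND → 110001000010100 = 25108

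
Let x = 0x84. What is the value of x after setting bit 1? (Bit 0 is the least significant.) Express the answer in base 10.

x = 10000100
bit 1 is currently 0; set it via x | (1 << 1) = x | 2
→ 10000110 = 134

134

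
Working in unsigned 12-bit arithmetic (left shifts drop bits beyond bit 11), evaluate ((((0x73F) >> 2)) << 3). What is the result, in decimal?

0x73F = 011100111111
→ >> 2 → 000111001111 = 463
→ << 3 (mod 2^12) → 111001111000 = 3704

3704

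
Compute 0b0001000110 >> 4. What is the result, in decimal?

x = 1000110
shift right by 4 → 0000100 = 4
(equivalently, floor(70 / 16))

4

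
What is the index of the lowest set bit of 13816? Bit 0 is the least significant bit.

3

13816 = 11010111111000
Trailing zeros: 3, so the lowest set bit is bit 3 (value 8).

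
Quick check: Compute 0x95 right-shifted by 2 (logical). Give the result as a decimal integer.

37

0x95 = 10010101
shift right by 2 → 00100101 = 37
(equivalently, floor(149 / 4))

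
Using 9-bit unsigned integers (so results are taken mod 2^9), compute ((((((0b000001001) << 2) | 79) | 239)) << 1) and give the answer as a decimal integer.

478

0b000001001 = 000001001
→ << 2 (mod 2^9) → 000100100 = 36
79 = 001001111
→ | → 001101111 = 111
239 = 011101111
→ | → 011101111 = 239
→ << 1 (mod 2^9) → 111011110 = 478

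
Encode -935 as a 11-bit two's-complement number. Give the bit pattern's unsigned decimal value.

935 in 11 bits: 01110100111
Invert: 10001011000
Add 1:  10001011001 = 1113
(Check: 2^11 - 935 = 2048 - 935 = 1113.)

1113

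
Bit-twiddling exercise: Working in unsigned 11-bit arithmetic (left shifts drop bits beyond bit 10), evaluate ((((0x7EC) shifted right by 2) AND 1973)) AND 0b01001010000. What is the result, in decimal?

0x7EC = 11111101100
→ shifted right by 2 → 00111111011 = 507
1973 = 11110110101
→ AND → 00110110001 = 433
0b01001010000 = 01001010000
→ AND → 00000010000 = 16

16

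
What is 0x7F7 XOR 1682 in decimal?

357

0x7F7 = 11111110111
1682 = 11010010010
XOR → 00101100101 = 357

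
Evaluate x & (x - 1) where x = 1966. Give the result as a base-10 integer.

x = 11110101110 = 1966
x - 1 = 11110101101
AND   = 11110101100 = 1964
(x & (x - 1) clears the lowest set bit of x.)

1964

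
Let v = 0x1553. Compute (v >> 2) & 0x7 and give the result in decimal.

v = 1010101010011
Shift right by 2: 10101010100
Mask low 3 bits: 100 = 4

4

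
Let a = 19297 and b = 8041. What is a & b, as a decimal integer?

2913

19297 = 100101101100001
8041 = 001111101101001
AND → 000101101100001 = 2913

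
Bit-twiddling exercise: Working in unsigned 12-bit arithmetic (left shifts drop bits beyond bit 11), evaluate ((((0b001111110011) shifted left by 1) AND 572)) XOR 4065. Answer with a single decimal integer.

3525

0b001111110011 = 001111110011
→ shifted left by 1 (mod 2^12) → 011111100110 = 2022
572 = 001000111100
→ AND → 001000100100 = 548
4065 = 111111100001
→ XOR → 110111000101 = 3525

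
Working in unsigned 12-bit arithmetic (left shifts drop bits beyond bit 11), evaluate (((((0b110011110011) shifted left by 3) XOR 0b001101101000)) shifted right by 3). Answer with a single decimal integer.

0b110011110011 = 110011110011
→ shifted left by 3 (mod 2^12) → 011110011000 = 1944
0b001101101000 = 001101101000
→ XOR → 010011110000 = 1264
→ shifted right by 3 → 000010011110 = 158

158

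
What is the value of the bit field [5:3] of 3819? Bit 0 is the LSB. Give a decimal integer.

v = 0111011101011
Shift right by 3: 0111011101
Mask low 3 bits: 101 = 5

5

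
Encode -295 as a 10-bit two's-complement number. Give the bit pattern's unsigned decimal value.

729

295 in 10 bits: 0100100111
Invert: 1011011000
Add 1:  1011011001 = 729
(Check: 2^10 - 295 = 1024 - 295 = 729.)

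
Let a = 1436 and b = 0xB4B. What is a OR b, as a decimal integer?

4063

1436 = 010110011100
0xB4B = 101101001011
 OR → 111111011111 = 4063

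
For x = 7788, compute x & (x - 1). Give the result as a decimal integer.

7784

x = 1111001101100 = 7788
x - 1 = 1111001101011
AND   = 1111001101000 = 7784
(x & (x - 1) clears the lowest set bit of x.)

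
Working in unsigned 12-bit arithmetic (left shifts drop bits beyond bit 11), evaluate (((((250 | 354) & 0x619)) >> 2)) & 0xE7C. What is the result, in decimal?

250 = 000011111010
354 = 000101100010
→ | → 000111111010 = 506
0x619 = 011000011001
→ & → 000000011000 = 24
→ >> 2 → 000000000110 = 6
0xE7C = 111001111100
→ & → 000000000100 = 4

4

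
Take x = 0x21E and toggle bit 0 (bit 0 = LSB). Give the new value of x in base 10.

543

x = 01000011110
bit 0 is currently 0; toggle it via x ^ (1 << 0) = x ^ 1
→ 01000011111 = 543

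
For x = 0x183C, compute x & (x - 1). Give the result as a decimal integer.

6200

x = 1100000111100 = 6204
x - 1 = 1100000111011
AND   = 1100000111000 = 6200
(x & (x - 1) clears the lowest set bit of x.)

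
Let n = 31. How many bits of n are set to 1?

31 = 11111
Count the 1s: 1 + 1 + 1 + 1 + 1 = 5

5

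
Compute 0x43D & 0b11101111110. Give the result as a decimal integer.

1084

0x43D = 10000111101
b = 11101111110
AND → 10000111100 = 1084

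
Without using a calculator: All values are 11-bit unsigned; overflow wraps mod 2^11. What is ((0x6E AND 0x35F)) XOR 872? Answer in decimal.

806

0x6E = 00001101110
0x35F = 01101011111
→ AND → 00001001110 = 78
872 = 01101101000
→ XOR → 01100100110 = 806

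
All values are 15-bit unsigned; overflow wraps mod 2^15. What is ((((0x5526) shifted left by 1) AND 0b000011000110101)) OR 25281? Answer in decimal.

0x5526 = 101010100100110
→ shifted left by 1 (mod 2^15) → 010101001001100 = 10828
0b000011000110101 = 000011000110101
→ AND → 000001000000100 = 516
25281 = 110001011000001
→ OR → 110001011000101 = 25285

25285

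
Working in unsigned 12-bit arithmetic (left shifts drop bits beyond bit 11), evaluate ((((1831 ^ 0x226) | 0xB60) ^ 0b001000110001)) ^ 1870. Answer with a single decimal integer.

1831 = 011100100111
0x226 = 001000100110
→ ^ → 010100000001 = 1281
0xB60 = 101101100000
→ | → 111101100001 = 3937
0b001000110001 = 001000110001
→ ^ → 110101010000 = 3408
1870 = 011101001110
→ ^ → 101000011110 = 2590

2590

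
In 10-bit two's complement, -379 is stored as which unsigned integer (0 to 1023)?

645

379 in 10 bits: 0101111011
Invert: 1010000100
Add 1:  1010000101 = 645
(Check: 2^10 - 379 = 1024 - 379 = 645.)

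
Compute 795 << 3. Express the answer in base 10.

6360

795 = 0001100011011
shift left by 3 → 1100011011000 = 6360
(equivalently, 795 × 2^3 = 795 × 8)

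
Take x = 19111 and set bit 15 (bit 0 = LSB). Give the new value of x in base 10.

51879

x = 0100101010100111
bit 15 is currently 0; set it via x | (1 << 15) = x | 32768
→ 1100101010100111 = 51879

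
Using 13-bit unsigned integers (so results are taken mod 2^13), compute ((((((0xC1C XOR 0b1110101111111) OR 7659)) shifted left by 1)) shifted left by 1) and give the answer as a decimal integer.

0xC1C = 0110000011100
0b1110101111111 = 1110101111111
→ XOR → 1000101100011 = 4451
7659 = 1110111101011
→ OR → 1110111101011 = 7659
→ shifted left by 1 (mod 2^13) → 1101111010110 = 7126
→ shifted left by 1 (mod 2^13) → 1011110101100 = 6060

6060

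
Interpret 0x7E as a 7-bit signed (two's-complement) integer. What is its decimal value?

pattern = 1111110 (MSB is 1 ⇒ negative)
Invert: 0000001, add 1 → 0000010 = 2, so the value is -2.
(Equivalently: 126 - 2^7 = 126 - 128 = -2.)

-2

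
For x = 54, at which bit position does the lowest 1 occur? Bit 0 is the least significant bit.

1

54 = 110110
Trailing zeros: 1, so the lowest set bit is bit 1 (value 2).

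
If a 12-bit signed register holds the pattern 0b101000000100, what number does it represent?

-1532

pattern = 101000000100 (MSB is 1 ⇒ negative)
Invert: 010111111011, add 1 → 010111111100 = 1532, so the value is -1532.
(Equivalently: 2564 - 2^12 = 2564 - 4096 = -1532.)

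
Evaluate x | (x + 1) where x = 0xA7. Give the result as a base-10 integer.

x = 10100111 = 167
x + 1 = 10101000
OR    = 10101111 = 175
(x | (x + 1) sets the lowest cleared bit.)

175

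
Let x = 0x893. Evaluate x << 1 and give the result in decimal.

4390

0x893 = 0100010010011
shift left by 1 → 1000100100110 = 4390
(equivalently, 2195 × 2^1 = 2195 × 2)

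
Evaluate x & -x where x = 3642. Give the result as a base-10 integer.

2

x = 111000111010 = 3642
-x (two's complement) = …000111000110
AND   = 000000000010 = 2
(x & -x isolates the lowest set bit of x.)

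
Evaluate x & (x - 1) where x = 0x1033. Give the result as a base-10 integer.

x = 1000000110011 = 4147
x - 1 = 1000000110010
AND   = 1000000110010 = 4146
(x & (x - 1) clears the lowest set bit of x.)

4146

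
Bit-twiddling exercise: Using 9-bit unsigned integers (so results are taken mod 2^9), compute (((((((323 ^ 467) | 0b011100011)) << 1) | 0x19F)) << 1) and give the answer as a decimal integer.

510

323 = 101000011
467 = 111010011
→ ^ → 010010000 = 144
0b011100011 = 011100011
→ | → 011110011 = 243
→ << 1 (mod 2^9) → 111100110 = 486
0x19F = 110011111
→ | → 111111111 = 511
→ << 1 (mod 2^9) → 111111110 = 510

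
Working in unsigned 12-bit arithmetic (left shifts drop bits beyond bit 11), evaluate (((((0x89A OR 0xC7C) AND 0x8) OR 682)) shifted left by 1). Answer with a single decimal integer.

1364

0x89A = 100010011010
0xC7C = 110001111100
→ OR → 110011111110 = 3326
0x8 = 000000001000
→ AND → 000000001000 = 8
682 = 001010101010
→ OR → 001010101010 = 682
→ shifted left by 1 (mod 2^12) → 010101010100 = 1364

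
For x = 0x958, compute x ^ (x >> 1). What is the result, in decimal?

3572

x = 100101011000 = 2392
x>>1 = 010010101100
XOR  = 110111110100 = 3572
(x ^ (x >> 1) gives the standard binary-reflected Gray code of x.)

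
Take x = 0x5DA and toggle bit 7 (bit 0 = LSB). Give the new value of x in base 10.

x = 10111011010
bit 7 is currently 1; toggle it via x ^ (1 << 7) = x ^ 128
→ 10101011010 = 1370

1370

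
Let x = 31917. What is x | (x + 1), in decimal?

x = 111110010101101 = 31917
x + 1 = 111110010101110
OR    = 111110010101111 = 31919
(x | (x + 1) sets the lowest cleared bit.)

31919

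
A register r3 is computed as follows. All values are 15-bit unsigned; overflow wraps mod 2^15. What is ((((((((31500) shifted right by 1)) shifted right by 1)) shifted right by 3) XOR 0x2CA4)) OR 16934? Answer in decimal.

31500 = 111101100001100
→ shifted right by 1 → 011110110000110 = 15750
→ shifted right by 1 → 001111011000011 = 7875
→ shifted right by 3 → 000001111011000 = 984
0x2CA4 = 010110010100100
→ XOR → 010111101111100 = 12156
16934 = 100001000100110
→ OR → 110111101111110 = 28542

28542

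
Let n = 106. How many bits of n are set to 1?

106 = 1101010
Count the 1s: 1 + 1 + 1 + 1 = 4

4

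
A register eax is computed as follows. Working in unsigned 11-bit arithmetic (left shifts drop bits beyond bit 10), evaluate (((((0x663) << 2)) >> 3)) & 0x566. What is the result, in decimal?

0x663 = 11001100011
→ << 2 (mod 2^11) → 00110001100 = 396
→ >> 3 → 00000110001 = 49
0x566 = 10101100110
→ & → 00000100000 = 32

32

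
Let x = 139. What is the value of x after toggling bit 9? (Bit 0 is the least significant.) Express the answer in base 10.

x = 0010001011
bit 9 is currently 0; toggle it via x ^ (1 << 9) = x ^ 512
→ 1010001011 = 651

651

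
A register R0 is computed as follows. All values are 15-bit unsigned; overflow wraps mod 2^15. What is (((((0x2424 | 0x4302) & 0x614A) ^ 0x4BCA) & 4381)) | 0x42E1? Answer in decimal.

0x2424 = 010010000100100
0x4302 = 100001100000010
→ | → 110011100100110 = 26406
0x614A = 110000101001010
→ & → 110000100000010 = 24834
0x4BCA = 100101111001010
→ ^ → 010101011001000 = 10952
4381 = 001000100011101
→ & → 000000000001000 = 8
0x42E1 = 100001011100001
→ | → 100001011101001 = 17129

17129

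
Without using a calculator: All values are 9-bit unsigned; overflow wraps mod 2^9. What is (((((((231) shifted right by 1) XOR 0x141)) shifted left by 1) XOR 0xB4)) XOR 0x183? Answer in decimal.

339

231 = 011100111
→ shifted right by 1 → 001110011 = 115
0x141 = 101000001
→ XOR → 100110010 = 306
→ shifted left by 1 (mod 2^9) → 001100100 = 100
0xB4 = 010110100
→ XOR → 011010000 = 208
0x183 = 110000011
→ XOR → 101010011 = 339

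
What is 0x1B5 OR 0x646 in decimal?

2039

0x1B5 = 00110110101
0x646 = 11001000110
 OR → 11111110111 = 2039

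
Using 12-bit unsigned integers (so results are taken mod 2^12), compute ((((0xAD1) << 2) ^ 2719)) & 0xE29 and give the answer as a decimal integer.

0xAD1 = 101011010001
→ << 2 (mod 2^12) → 101101000100 = 2884
2719 = 101010011111
→ ^ → 000111011011 = 475
0xE29 = 111000101001
→ & → 000000001001 = 9

9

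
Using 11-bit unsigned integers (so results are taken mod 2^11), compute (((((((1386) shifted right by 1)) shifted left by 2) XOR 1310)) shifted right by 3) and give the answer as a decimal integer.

1386 = 10101101010
→ shifted right by 1 → 01010110101 = 693
→ shifted left by 2 (mod 2^11) → 01011010100 = 724
1310 = 10100011110
→ XOR → 11111001010 = 1994
→ shifted right by 3 → 00011111001 = 249

249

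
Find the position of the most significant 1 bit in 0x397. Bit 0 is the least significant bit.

9

0x397 = 1110010111
The topmost 1 is at position 9 (since 2^9 = 512 ≤ 919 < 1024).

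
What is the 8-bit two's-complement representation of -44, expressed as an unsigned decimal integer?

44 in 8 bits: 00101100
Invert: 11010011
Add 1:  11010100 = 212
(Check: 2^8 - 44 = 256 - 44 = 212.)

212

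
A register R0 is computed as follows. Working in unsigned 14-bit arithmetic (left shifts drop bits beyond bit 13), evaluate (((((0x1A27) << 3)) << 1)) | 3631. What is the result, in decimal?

11903

0x1A27 = 01101000100111
→ << 3 (mod 2^14) → 01000100111000 = 4408
→ << 1 (mod 2^14) → 10001001110000 = 8816
3631 = 00111000101111
→ | → 10111001111111 = 11903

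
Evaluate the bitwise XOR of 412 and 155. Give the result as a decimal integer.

263

412 = 110011100
155 = 010011011
XOR → 100000111 = 263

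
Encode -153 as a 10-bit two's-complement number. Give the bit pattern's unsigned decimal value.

871

153 in 10 bits: 0010011001
Invert: 1101100110
Add 1:  1101100111 = 871
(Check: 2^10 - 153 = 1024 - 153 = 871.)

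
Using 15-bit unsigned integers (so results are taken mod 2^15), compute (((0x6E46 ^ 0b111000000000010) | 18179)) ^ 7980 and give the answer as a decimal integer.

0x6E46 = 110111001000110
0b111000000000010 = 111000000000010
→ ^ → 001111001000100 = 7748
18179 = 100011100000011
→ | → 101111101000111 = 24391
7980 = 001111100101100
→ ^ → 100000001101011 = 16491

16491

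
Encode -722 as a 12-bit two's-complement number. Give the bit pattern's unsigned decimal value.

722 in 12 bits: 001011010010
Invert: 110100101101
Add 1:  110100101110 = 3374
(Check: 2^12 - 722 = 4096 - 722 = 3374.)

3374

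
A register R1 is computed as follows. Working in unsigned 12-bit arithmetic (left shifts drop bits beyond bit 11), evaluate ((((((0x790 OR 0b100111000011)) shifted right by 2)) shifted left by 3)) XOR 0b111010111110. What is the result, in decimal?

0x790 = 011110010000
0b100111000011 = 100111000011
→ OR → 111111010011 = 4051
→ shifted right by 2 → 001111110100 = 1012
→ shifted left by 3 (mod 2^12) → 111110100000 = 4000
0b111010111110 = 111010111110
→ XOR → 000100011110 = 286

286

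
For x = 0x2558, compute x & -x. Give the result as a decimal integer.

8

x = 10010101011000 = 9560
-x (two's complement) = …01101010101000
AND   = 00000000001000 = 8
(x & -x isolates the lowest set bit of x.)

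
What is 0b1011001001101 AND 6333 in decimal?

4109

a = 1011001001101
6333 = 1100010111101
AND → 1000000001101 = 4109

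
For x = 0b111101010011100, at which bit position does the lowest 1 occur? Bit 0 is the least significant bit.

2

0b111101010011100 = 111101010011100
Trailing zeros: 2, so the lowest set bit is bit 2 (value 4).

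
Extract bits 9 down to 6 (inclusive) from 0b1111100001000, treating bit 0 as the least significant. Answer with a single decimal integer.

v = 1111100001000
Shift right by 6: 1111100
Mask low 4 bits: 1100 = 12

12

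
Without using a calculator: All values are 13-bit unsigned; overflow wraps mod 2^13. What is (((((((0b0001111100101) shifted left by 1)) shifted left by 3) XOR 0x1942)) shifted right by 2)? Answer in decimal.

452

0b0001111100101 = 0001111100101
→ shifted left by 1 (mod 2^13) → 0011111001010 = 1994
→ shifted left by 3 (mod 2^13) → 1111001010000 = 7760
0x1942 = 1100101000010
→ XOR → 0011100010010 = 1810
→ shifted right by 2 → 0000111000100 = 452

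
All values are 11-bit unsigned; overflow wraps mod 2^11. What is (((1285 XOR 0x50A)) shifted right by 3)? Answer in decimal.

1

1285 = 10100000101
0x50A = 10100001010
→ XOR → 00000001111 = 15
→ shifted right by 3 → 00000000001 = 1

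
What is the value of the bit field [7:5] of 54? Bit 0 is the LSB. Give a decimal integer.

1

v = 000110110
Shift right by 5: 0001
Mask low 3 bits: 001 = 1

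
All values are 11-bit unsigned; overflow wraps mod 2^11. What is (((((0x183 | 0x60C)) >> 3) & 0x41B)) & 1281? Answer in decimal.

1

0x183 = 00110000011
0x60C = 11000001100
→ | → 11110001111 = 1935
→ >> 3 → 00011110001 = 241
0x41B = 10000011011
→ & → 00000010001 = 17
1281 = 10100000001
→ & → 00000000001 = 1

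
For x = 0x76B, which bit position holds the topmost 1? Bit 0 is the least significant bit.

10

0x76B = 11101101011
The topmost 1 is at position 10 (since 2^10 = 1024 ≤ 1899 < 2048).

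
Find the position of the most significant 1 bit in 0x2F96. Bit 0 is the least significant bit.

13

0x2F96 = 10111110010110
The topmost 1 is at position 13 (since 2^13 = 8192 ≤ 12182 < 16384).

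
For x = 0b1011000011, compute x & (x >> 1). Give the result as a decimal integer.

x = 1011000011 = 707
x>>1 = 0101100001
AND  = 0001000001 = 65
(x & (x >> 1) has a 1 wherever x has two consecutive 1 bits.)

65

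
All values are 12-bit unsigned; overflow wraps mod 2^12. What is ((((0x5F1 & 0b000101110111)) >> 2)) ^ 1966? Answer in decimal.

0x5F1 = 010111110001
0b000101110111 = 000101110111
→ & → 000101110001 = 369
→ >> 2 → 000001011100 = 92
1966 = 011110101110
→ ^ → 011111110010 = 2034

2034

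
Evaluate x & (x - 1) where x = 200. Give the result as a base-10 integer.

192

x = 11001000 = 200
x - 1 = 11000111
AND   = 11000000 = 192
(x & (x - 1) clears the lowest set bit of x.)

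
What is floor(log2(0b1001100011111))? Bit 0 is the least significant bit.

0b1001100011111 = 1001100011111
The topmost 1 is at position 12 (since 2^12 = 4096 ≤ 4895 < 8192).

12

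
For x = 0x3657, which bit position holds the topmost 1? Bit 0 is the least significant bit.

0x3657 = 11011001010111
The topmost 1 is at position 13 (since 2^13 = 8192 ≤ 13911 < 16384).

13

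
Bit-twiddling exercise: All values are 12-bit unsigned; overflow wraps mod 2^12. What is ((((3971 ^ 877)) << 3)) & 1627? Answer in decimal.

1616

3971 = 111110000011
877 = 001101101101
→ ^ → 110011101110 = 3310
→ << 3 (mod 2^12) → 011101110000 = 1904
1627 = 011001011011
→ & → 011001010000 = 1616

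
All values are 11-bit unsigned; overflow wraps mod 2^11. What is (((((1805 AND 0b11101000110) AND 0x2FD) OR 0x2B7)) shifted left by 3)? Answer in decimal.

1805 = 11100001101
0b11101000110 = 11101000110
→ AND → 11100000100 = 1796
0x2FD = 01011111101
→ AND → 01000000100 = 516
0x2B7 = 01010110111
→ OR → 01010110111 = 695
→ shifted left by 3 (mod 2^11) → 10110111000 = 1464

1464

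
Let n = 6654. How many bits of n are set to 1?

6654 = 1100111111110
Count the 1s: 1 + 1 + 1 + 1 + 1 + 1 + 1 + 1 + 1 + 1 = 10

10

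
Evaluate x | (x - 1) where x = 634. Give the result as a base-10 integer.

x = 1001111010 = 634
x - 1 = 1001111001
OR    = 1001111011 = 635
(x | (x - 1) sets all bits below the lowest set bit.)

635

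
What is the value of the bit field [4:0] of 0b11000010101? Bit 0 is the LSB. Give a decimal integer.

v = 11000010101
Shift right by 0: 11000010101
Mask low 5 bits: 10101 = 21

21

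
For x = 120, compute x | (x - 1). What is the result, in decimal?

x = 1111000 = 120
x - 1 = 1110111
OR    = 1111111 = 127
(x | (x - 1) sets all bits below the lowest set bit.)

127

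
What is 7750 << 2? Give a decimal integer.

7750 = 001111001000110
shift left by 2 → 111100100011000 = 31000
(equivalently, 7750 × 2^2 = 7750 × 4)

31000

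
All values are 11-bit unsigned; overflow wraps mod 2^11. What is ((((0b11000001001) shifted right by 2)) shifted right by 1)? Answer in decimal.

0b11000001001 = 11000001001
→ shifted right by 2 → 00110000010 = 386
→ shifted right by 1 → 00011000001 = 193

193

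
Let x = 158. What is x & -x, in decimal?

2

x = 10011110 = 158
-x (two's complement) = …01100010
AND   = 00000010 = 2
(x & -x isolates the lowest set bit of x.)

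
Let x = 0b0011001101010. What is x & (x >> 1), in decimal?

544

x = 11001101010 = 1642
x>>1 = 01100110101
AND  = 01000100000 = 544
(x & (x >> 1) has a 1 wherever x has two consecutive 1 bits.)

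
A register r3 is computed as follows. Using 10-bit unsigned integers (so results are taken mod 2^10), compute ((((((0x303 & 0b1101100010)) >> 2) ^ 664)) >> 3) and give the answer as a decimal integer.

75

0x303 = 1100000011
0b1101100010 = 1101100010
→ & → 1100000010 = 770
→ >> 2 → 0011000000 = 192
664 = 1010011000
→ ^ → 1001011000 = 600
→ >> 3 → 0001001011 = 75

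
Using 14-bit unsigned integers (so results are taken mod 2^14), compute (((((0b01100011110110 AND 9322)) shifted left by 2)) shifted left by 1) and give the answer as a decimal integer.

0b01100011110110 = 01100011110110
9322 = 10010001101010
→ AND → 00000001100010 = 98
→ shifted left by 2 (mod 2^14) → 00000110001000 = 392
→ shifted left by 1 (mod 2^14) → 00001100010000 = 784

784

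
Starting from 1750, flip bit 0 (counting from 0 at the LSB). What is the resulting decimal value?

x = 11011010110
bit 0 is currently 0; toggle it via x ^ (1 << 0) = x ^ 1
→ 11011010111 = 1751

1751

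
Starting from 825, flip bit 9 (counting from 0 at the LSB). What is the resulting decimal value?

x = 1100111001
bit 9 is currently 1; toggle it via x ^ (1 << 9) = x ^ 512
→ 0100111001 = 313

313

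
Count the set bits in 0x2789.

7

0x2789 = 10011110001001
Count the 1s: 1 + 1 + 1 + 1 + 1 + 1 + 1 = 7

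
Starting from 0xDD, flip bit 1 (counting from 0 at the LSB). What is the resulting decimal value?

x = 011011101
bit 1 is currently 0; toggle it via x ^ (1 << 1) = x ^ 2
→ 011011111 = 223

223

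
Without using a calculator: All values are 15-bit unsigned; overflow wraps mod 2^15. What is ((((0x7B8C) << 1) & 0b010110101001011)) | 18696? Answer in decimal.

0x7B8C = 111101110001100
→ << 1 (mod 2^15) → 111011100011000 = 30488
0b010110101001011 = 010110101001011
→ & → 010010100001000 = 9480
18696 = 100100100001000
→ | → 110110100001000 = 27912

27912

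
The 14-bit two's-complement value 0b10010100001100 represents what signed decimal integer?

-6900

pattern = 10010100001100 (MSB is 1 ⇒ negative)
Invert: 01101011110011, add 1 → 01101011110100 = 6900, so the value is -6900.
(Equivalently: 9484 - 2^14 = 9484 - 16384 = -6900.)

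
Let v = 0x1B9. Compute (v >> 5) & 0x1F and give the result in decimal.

v = 00110111001
Shift right by 5: 001101
Mask low 5 bits: 01101 = 13

13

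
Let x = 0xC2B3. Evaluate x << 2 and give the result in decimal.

0xC2B3 = 001100001010110011
shift left by 2 → 110000101011001100 = 199372
(equivalently, 49843 × 2^2 = 49843 × 4)

199372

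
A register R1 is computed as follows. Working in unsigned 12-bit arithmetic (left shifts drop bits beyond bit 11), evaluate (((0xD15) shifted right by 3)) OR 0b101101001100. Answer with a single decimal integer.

3054

0xD15 = 110100010101
→ shifted right by 3 → 000110100010 = 418
0b101101001100 = 101101001100
→ OR → 101111101110 = 3054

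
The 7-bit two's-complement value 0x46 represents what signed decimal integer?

pattern = 1000110 (MSB is 1 ⇒ negative)
Invert: 0111001, add 1 → 0111010 = 58, so the value is -58.
(Equivalently: 70 - 2^7 = 70 - 128 = -58.)

-58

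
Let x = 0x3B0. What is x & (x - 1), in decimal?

928

x = 1110110000 = 944
x - 1 = 1110101111
AND   = 1110100000 = 928
(x & (x - 1) clears the lowest set bit of x.)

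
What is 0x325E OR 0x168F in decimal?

0x325E = 11001001011110
0x168F = 01011010001111
 OR → 11011011011111 = 14047

14047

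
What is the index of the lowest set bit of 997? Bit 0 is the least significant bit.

997 = 1111100101
Trailing zeros: 0, so the lowest set bit is bit 0 (value 1).

0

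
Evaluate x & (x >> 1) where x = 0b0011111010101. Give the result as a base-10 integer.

x = 11111010101 = 2005
x>>1 = 01111101010
AND  = 01111000000 = 960
(x & (x >> 1) has a 1 wherever x has two consecutive 1 bits.)

960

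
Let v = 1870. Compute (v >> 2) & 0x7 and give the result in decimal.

v = 11101001110
Shift right by 2: 111010011
Mask low 3 bits: 011 = 3

3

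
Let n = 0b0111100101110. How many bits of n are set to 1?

8

n = 111100101110
Count the 1s: 1 + 1 + 1 + 1 + 1 + 1 + 1 + 1 = 8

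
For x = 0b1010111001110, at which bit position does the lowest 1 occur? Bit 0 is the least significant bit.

0b1010111001110 = 1010111001110
Trailing zeros: 1, so the lowest set bit is bit 1 (value 2).

1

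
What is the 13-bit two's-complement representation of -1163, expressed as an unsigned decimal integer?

1163 in 13 bits: 0010010001011
Invert: 1101101110100
Add 1:  1101101110101 = 7029
(Check: 2^13 - 1163 = 8192 - 1163 = 7029.)

7029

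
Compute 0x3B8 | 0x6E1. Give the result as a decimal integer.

0x3B8 = 01110111000
0x6E1 = 11011100001
 OR → 11111111001 = 2041

2041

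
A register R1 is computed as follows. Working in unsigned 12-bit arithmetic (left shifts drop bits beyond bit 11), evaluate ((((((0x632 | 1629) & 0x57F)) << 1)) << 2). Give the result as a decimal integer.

1016

0x632 = 011000110010
1629 = 011001011101
→ | → 011001111111 = 1663
0x57F = 010101111111
→ & → 010001111111 = 1151
→ << 1 (mod 2^12) → 100011111110 = 2302
→ << 2 (mod 2^12) → 001111111000 = 1016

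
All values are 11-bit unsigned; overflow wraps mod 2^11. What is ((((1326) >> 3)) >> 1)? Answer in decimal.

82

1326 = 10100101110
→ >> 3 → 00010100101 = 165
→ >> 1 → 00001010010 = 82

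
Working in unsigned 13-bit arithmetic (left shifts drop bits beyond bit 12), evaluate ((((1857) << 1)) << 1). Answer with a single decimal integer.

7428

1857 = 0011101000001
→ << 1 (mod 2^13) → 0111010000010 = 3714
→ << 1 (mod 2^13) → 1110100000100 = 7428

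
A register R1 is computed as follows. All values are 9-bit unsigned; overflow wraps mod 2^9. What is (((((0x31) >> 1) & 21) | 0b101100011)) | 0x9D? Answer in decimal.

0x31 = 000110001
→ >> 1 → 000011000 = 24
21 = 000010101
→ & → 000010000 = 16
0b101100011 = 101100011
→ | → 101110011 = 371
0x9D = 010011101
→ | → 111111111 = 511

511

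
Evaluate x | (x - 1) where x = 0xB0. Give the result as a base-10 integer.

x = 10110000 = 176
x - 1 = 10101111
OR    = 10111111 = 191
(x | (x - 1) sets all bits below the lowest set bit.)

191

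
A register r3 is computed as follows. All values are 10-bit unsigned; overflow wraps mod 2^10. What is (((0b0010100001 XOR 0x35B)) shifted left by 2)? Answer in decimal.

1000

0b0010100001 = 0010100001
0x35B = 1101011011
→ XOR → 1111111010 = 1018
→ shifted left by 2 (mod 2^10) → 1111101000 = 1000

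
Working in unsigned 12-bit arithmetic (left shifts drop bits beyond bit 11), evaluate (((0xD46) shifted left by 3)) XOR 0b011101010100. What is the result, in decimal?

0xD46 = 110101000110
→ shifted left by 3 (mod 2^12) → 101000110000 = 2608
0b011101010100 = 011101010100
→ XOR → 110101100100 = 3428

3428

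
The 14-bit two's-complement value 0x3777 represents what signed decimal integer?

-2185

pattern = 11011101110111 (MSB is 1 ⇒ negative)
Invert: 00100010001000, add 1 → 00100010001001 = 2185, so the value is -2185.
(Equivalently: 14199 - 2^14 = 14199 - 16384 = -2185.)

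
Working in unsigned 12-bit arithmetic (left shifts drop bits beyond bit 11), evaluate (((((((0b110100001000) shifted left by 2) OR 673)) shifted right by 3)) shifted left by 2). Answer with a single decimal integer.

848

0b110100001000 = 110100001000
→ shifted left by 2 (mod 2^12) → 010000100000 = 1056
673 = 001010100001
→ OR → 011010100001 = 1697
→ shifted right by 3 → 000011010100 = 212
→ shifted left by 2 (mod 2^12) → 001101010000 = 848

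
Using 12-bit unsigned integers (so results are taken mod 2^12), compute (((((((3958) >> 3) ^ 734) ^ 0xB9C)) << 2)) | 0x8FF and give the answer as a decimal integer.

2815

3958 = 111101110110
→ >> 3 → 000111101110 = 494
734 = 001011011110
→ ^ → 001100110000 = 816
0xB9C = 101110011100
→ ^ → 100010101100 = 2220
→ << 2 (mod 2^12) → 001010110000 = 688
0x8FF = 100011111111
→ | → 101011111111 = 2815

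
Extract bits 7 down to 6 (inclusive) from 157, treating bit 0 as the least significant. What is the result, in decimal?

2

v = 00010011101
Shift right by 6: 00010
Mask low 2 bits: 10 = 2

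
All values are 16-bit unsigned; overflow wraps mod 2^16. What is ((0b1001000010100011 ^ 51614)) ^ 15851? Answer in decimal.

25814

0b1001000010100011 = 1001000010100011
51614 = 1100100110011110
→ ^ → 0101100100111101 = 22845
15851 = 0011110111101011
→ ^ → 0110010011010110 = 25814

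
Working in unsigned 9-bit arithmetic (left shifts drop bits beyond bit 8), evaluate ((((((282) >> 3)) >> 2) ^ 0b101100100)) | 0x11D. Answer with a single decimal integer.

282 = 100011010
→ >> 3 → 000100011 = 35
→ >> 2 → 000001000 = 8
0b101100100 = 101100100
→ ^ → 101101100 = 364
0x11D = 100011101
→ | → 101111101 = 381

381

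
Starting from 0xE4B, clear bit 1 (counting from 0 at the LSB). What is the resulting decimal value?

3657

x = 0111001001011
bit 1 is currently 1; clear it via x & ~(1 << 1) = x & ~2
→ 0111001001001 = 3657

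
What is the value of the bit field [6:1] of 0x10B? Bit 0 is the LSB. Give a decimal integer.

5

v = 00100001011
Shift right by 1: 0010000101
Mask low 6 bits: 000101 = 5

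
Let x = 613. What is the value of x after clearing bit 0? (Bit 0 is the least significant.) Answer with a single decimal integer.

612

x = 1001100101
bit 0 is currently 1; clear it via x & ~(1 << 0) = x & ~1
→ 1001100100 = 612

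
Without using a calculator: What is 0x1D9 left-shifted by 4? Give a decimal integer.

7568

0x1D9 = 0000111011001
shift left by 4 → 1110110010000 = 7568
(equivalently, 473 × 2^4 = 473 × 16)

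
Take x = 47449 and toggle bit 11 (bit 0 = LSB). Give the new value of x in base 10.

x = 1011100101011001
bit 11 is currently 1; toggle it via x ^ (1 << 11) = x ^ 2048
→ 1011000101011001 = 45401

45401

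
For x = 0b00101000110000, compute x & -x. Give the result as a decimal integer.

x = 101000110000 = 2608
-x (two's complement) = …010111010000
AND   = 000000010000 = 16
(x & -x isolates the lowest set bit of x.)

16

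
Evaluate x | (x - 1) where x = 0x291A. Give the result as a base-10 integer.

10523

x = 10100100011010 = 10522
x - 1 = 10100100011001
OR    = 10100100011011 = 10523
(x | (x - 1) sets all bits below the lowest set bit.)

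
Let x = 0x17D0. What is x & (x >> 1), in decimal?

960

x = 1011111010000 = 6096
x>>1 = 0101111101000
AND  = 0001111000000 = 960
(x & (x >> 1) has a 1 wherever x has two consecutive 1 bits.)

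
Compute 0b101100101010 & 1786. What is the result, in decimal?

a = 101100101010
1786 = 011011111010
AND → 001000101010 = 554

554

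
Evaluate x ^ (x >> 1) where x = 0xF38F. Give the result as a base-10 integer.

35400

x = 1111001110001111 = 62351
x>>1 = 0111100111000111
XOR  = 1000101001001000 = 35400
(x ^ (x >> 1) gives the standard binary-reflected Gray code of x.)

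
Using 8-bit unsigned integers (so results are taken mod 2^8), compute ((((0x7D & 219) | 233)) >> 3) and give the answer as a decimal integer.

0x7D = 01111101
219 = 11011011
→ & → 01011001 = 89
233 = 11101001
→ | → 11111001 = 249
→ >> 3 → 00011111 = 31

31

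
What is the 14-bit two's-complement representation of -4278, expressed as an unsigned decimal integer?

4278 in 14 bits: 01000010110110
Invert: 10111101001001
Add 1:  10111101001010 = 12106
(Check: 2^14 - 4278 = 16384 - 4278 = 12106.)

12106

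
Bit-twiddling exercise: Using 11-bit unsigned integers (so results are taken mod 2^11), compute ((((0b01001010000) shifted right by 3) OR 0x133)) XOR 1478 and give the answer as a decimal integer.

0b01001010000 = 01001010000
→ shifted right by 3 → 00001001010 = 74
0x133 = 00100110011
→ OR → 00101111011 = 379
1478 = 10111000110
→ XOR → 10010111101 = 1213

1213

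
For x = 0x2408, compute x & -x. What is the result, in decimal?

x = 10010000001000 = 9224
-x (two's complement) = …01101111111000
AND   = 00000000001000 = 8
(x & -x isolates the lowest set bit of x.)

8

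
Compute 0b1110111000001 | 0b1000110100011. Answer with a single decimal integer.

7651

a = 1110111000001
b = 1000110100011
 OR → 1110111100011 = 7651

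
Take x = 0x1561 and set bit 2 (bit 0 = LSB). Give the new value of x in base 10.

x = 1010101100001
bit 2 is currently 0; set it via x | (1 << 2) = x | 4
→ 1010101100101 = 5477

5477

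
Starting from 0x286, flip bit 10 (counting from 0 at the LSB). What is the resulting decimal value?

1670

x = 01010000110
bit 10 is currently 0; toggle it via x ^ (1 << 10) = x ^ 1024
→ 11010000110 = 1670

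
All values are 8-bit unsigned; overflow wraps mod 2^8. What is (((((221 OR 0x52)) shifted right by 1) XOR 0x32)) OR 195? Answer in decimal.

221 = 11011101
0x52 = 01010010
→ OR → 11011111 = 223
→ shifted right by 1 → 01101111 = 111
0x32 = 00110010
→ XOR → 01011101 = 93
195 = 11000011
→ OR → 11011111 = 223

223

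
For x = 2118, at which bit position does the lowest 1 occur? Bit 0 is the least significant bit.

2118 = 100001000110
Trailing zeros: 1, so the lowest set bit is bit 1 (value 2).

1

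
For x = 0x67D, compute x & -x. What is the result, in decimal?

x = 11001111101 = 1661
-x (two's complement) = …00110000011
AND   = 00000000001 = 1
(x & -x isolates the lowest set bit of x.)

1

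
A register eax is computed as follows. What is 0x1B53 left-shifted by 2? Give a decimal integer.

27980

0x1B53 = 001101101010011
shift left by 2 → 110110101001100 = 27980
(equivalently, 6995 × 2^2 = 6995 × 4)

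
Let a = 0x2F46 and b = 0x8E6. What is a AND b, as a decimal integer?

0x2F46 = 10111101000110
0x8E6 = 00100011100110
AND → 00100001000110 = 2118

2118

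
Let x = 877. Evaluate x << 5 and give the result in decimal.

877 = 000001101101101
shift left by 5 → 110110110100000 = 28064
(equivalently, 877 × 2^5 = 877 × 32)

28064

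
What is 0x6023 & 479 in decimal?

0x6023 = 110000000100011
479 = 000000111011111
AND → 000000000000011 = 3

3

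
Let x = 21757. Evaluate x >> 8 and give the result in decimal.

21757 = 101010011111101
shift right by 8 → 000000001010100 = 84
(equivalently, floor(21757 / 256))

84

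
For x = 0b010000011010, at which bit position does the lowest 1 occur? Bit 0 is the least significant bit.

1

0b010000011010 = 10000011010
Trailing zeros: 1, so the lowest set bit is bit 1 (value 2).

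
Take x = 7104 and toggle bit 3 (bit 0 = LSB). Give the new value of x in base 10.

7112

x = 001101111000000
bit 3 is currently 0; toggle it via x ^ (1 << 3) = x ^ 8
→ 001101111001000 = 7112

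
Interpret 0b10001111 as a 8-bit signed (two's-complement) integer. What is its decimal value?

-113

pattern = 10001111 (MSB is 1 ⇒ negative)
Invert: 01110000, add 1 → 01110001 = 113, so the value is -113.
(Equivalently: 143 - 2^8 = 143 - 256 = -113.)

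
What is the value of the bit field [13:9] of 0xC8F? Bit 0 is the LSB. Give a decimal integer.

v = 00110010001111
Shift right by 9: 00110
Mask low 5 bits: 00110 = 6

6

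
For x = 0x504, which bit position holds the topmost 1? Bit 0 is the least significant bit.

0x504 = 10100000100
The topmost 1 is at position 10 (since 2^10 = 1024 ≤ 1284 < 2048).

10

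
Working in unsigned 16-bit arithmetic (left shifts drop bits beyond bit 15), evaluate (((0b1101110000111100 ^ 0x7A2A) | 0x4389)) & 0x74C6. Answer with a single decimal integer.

25734

0b1101110000111100 = 1101110000111100
0x7A2A = 0111101000101010
→ ^ → 1010011000010110 = 42518
0x4389 = 0100001110001001
→ | → 1110011110011111 = 59295
0x74C6 = 0111010011000110
→ & → 0110010010000110 = 25734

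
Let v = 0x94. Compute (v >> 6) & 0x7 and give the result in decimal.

2

v = 0010010100
Shift right by 6: 0010
Mask low 3 bits: 010 = 2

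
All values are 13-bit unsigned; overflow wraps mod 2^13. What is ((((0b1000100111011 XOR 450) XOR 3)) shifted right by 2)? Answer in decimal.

0b1000100111011 = 1000100111011
450 = 0000111000010
→ XOR → 1000011111001 = 4345
3 = 0000000000011
→ XOR → 1000011111010 = 4346
→ shifted right by 2 → 0010000111110 = 1086

1086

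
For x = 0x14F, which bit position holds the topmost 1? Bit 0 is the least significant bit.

8

0x14F = 101001111
The topmost 1 is at position 8 (since 2^8 = 256 ≤ 335 < 512).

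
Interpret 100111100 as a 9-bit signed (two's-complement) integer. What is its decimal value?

-196

pattern = 100111100 (MSB is 1 ⇒ negative)
Invert: 011000011, add 1 → 011000100 = 196, so the value is -196.
(Equivalently: 316 - 2^9 = 316 - 512 = -196.)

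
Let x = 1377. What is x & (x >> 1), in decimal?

32

x = 10101100001 = 1377
x>>1 = 01010110000
AND  = 00000100000 = 32
(x & (x >> 1) has a 1 wherever x has two consecutive 1 bits.)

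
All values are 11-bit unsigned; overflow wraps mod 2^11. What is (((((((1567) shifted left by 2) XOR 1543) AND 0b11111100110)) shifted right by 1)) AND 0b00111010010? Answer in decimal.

1567 = 11000011111
→ shifted left by 2 (mod 2^11) → 00001111100 = 124
1543 = 11000000111
→ XOR → 11001111011 = 1659
0b11111100110 = 11111100110
→ AND → 11001100010 = 1634
→ shifted right by 1 → 01100110001 = 817
0b00111010010 = 00111010010
→ AND → 00100010000 = 272

272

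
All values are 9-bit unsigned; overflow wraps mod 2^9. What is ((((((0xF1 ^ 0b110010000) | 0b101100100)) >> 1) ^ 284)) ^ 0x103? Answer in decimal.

0xF1 = 011110001
0b110010000 = 110010000
→ ^ → 101100001 = 353
0b101100100 = 101100100
→ | → 101100101 = 357
→ >> 1 → 010110010 = 178
284 = 100011100
→ ^ → 110101110 = 430
0x103 = 100000011
→ ^ → 010101101 = 173

173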